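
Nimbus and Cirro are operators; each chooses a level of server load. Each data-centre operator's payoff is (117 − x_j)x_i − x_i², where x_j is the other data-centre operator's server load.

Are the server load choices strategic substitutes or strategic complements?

strategic substitutes

Nimbus's payoff is (117 − x_C)x_N − x_N².
∂π/∂x_N = 117 − x_C − 2x_N = 0, so x_N = 58.5 − 0.5x_C.
The best-response slope dx_N/dx_C = −0.5 < 0: the reaction function is downward-sloping, so the choices are strategic substitutes.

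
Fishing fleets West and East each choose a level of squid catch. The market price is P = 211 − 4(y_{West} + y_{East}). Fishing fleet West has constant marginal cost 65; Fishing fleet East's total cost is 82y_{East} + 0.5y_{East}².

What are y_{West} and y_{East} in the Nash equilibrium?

Fishing fleet West's profit: π = y_{West}(211 − 4(y_{West} + y_{East})) − 65y_{West}.
∂π/∂y_{West} = 146 − 8y_{West} − 4y_{East} = 0, so y_{West} = 18.25 − 0.5y_{East}.
For East: ∂π/∂y_{East} = 129 − 9y_{East} − 4y_{West} = 0 ⇒ y_{East} = 43/3 − (4/9)y_{West}.
Plugging y_{East} into West's best response: y_{West} = 18.25 − 0.5(43/3 − (4/9)y_{West}) ⇒ (7/9)y_{West} = 133/12, so y_{West} = 14.25.
Then y_{East} = 43/3 − (4/9)·14.25 = 8.

14.25, 8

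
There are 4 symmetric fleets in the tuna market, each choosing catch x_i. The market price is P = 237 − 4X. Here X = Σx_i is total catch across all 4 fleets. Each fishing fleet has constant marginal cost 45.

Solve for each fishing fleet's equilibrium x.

A representative fishing fleet's profit is π_i = x_i(237 − 4X) − 45x_i, with X = x_i + Σ_{j≠i} x_j.
First-order condition: 192 − 8x_i − 4Σ_{j≠i} x_j = 0.
In a symmetric equilibrium every fishing fleet chooses the same x, so Σ_{j≠i} x_j = 3x. The condition becomes 192 − 20x = 0, giving x = 192/20 = 9.6.

9.6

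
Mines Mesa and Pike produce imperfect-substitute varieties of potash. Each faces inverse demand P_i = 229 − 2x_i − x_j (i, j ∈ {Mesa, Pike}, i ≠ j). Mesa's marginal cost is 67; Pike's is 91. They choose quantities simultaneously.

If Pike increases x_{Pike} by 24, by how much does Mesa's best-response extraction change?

Mine Mesa's profit: π = x_{Mesa}(229 − 2x_{Mesa} − x_{Pike}) − 67x_{Mesa}.
∂π/∂x_{Mesa} = 162 − 4x_{Mesa} − x_{Pike} = 0 ⇒ x_{Mesa} = 40.5 − 0.25x_{Pike}.
The reaction-function slope is −0.25, so a 24-unit rise in x_{Pike} moves x_{Mesa} by −0.25 × 24 = −6. Mesa's best response falls — the actions are strategic substitutes.

-6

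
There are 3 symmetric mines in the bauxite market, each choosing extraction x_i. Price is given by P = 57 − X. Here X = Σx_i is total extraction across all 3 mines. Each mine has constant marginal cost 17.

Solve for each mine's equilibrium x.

A representative mine's profit is π_i = x_i(57 − X) − 17x_i, with X = x_i + Σ_{j≠i} x_j.
First-order condition: 40 − 2x_i − Σ_{j≠i} x_j = 0.
Imposing symmetry (x_j = x for all j) turns Σ_{j≠i} x_j into 2x, so 40 = 4x and x = 10.

10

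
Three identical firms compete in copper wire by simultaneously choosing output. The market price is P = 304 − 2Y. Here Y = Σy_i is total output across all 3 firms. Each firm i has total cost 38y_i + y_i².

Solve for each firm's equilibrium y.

A representative firm's profit is π_i = y_i(304 − 2Y) − 38y_i − y_i², with Y = y_i + Σ_{j≠i} y_j.
First-order condition: 266 − 6y_i − 2Σ_{j≠i} y_j = 0.
With identical firms, set every y_j = y: then 266 − 6y − 4y = 0, i.e. y = 266/10 = 26.6.

26.6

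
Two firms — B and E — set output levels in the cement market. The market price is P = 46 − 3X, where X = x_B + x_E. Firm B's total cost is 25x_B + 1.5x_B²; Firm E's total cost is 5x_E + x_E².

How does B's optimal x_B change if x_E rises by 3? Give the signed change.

-1

Firm B's profit: π = x_B(46 − 3(x_B + x_E)) − 25x_B − 1.5x_B².
∂π/∂x_B = 21 − 9x_B − 3x_E = 0, so x_B = 7/3 − (1/3)x_E.
The reaction-function slope is −1/3, so a 3-unit rise in x_E moves x_B by −1/3 × 3 = −1. B's best response falls — the actions are strategic substitutes.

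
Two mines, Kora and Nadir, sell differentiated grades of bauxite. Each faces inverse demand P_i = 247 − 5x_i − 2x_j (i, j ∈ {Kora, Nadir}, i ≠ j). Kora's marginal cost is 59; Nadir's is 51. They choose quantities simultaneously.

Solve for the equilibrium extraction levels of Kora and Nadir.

15.5, 16.5

Mine Kora's profit: π = x_{Kora}(247 − 5x_{Kora} − 2x_{Nadir}) − 59x_{Kora}.
∂π/∂x_{Kora} = 188 − 10x_{Kora} − 2x_{Nadir} = 0 ⇒ x_{Kora} = 18.8 − 0.2x_{Nadir}.
Similarly x_{Nadir} = 19.6 − 0.2x_{Kora}.
Substituting the second reaction function into the first: x_{Kora} = 18.8 − 0.2(19.6 − 0.2x_{Kora}), which gives 0.96x_{Kora} = 14.88 ⇒ x_{Kora} = 15.5.
Then x_{Nadir} = 19.6 − 0.2·15.5 = 16.5.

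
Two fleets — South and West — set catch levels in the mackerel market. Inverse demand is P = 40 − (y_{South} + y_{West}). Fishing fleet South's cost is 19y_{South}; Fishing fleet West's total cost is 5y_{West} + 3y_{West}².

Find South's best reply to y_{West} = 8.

6.5

Fishing fleet South's profit: π = y_{South}(40 − (y_{South} + y_{West})) − 19y_{South}.
∂π/∂y_{South} = 21 − 2y_{South} − y_{West} = 0, so y_{South} = 10.5 − 0.5y_{West}.
At y_{West} = 8: y_{South} = 10.5 − 0.5·8 = 6.5.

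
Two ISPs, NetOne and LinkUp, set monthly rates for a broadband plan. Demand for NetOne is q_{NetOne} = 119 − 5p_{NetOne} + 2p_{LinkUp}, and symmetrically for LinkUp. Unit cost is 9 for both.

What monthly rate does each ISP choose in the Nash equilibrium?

NetOne's profit: π = (p_{NetOne} − 9)(119 − 5p_{NetOne} + 2p_{LinkUp}).
∂π/∂p_{NetOne} = 164 − 10p_{NetOne} + 2p_{LinkUp} = 0 ⇒ p_{NetOne} = 16.4 + 0.2p_{LinkUp}.
Setting p_{NetOne} = p_{LinkUp} in the reaction function: p_{NetOne} = 16.4 + 0.2p_{NetOne}, so p_{NetOne} = 16.4 / 0.8 = 20.5.

20.5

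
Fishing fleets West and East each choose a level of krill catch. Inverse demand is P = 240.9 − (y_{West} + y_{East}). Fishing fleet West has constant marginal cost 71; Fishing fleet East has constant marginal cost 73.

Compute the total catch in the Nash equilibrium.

Fishing fleet West's profit: π = y_{West}(240.9 − (y_{West} + y_{East})) − 71y_{West}.
∂π/∂y_{West} = 169.9 − 2y_{West} − y_{East} = 0, so y_{West} = 84.95 − 0.5y_{East}.
By the same steps for East: y_{East} = 83.95 − 0.5y_{West}.
Solving the two reaction functions simultaneously: (1 − (−0.5)(−0.5))y_{West} = 84.95 − 0.5·83.95, so 0.75y_{West} = 42.975 and y_{West} = 57.3.
Then y_{East} = 83.95 − 0.5·57.3 = 55.3.
Total catch: 57.3 + 55.3 = 112.6.

112.6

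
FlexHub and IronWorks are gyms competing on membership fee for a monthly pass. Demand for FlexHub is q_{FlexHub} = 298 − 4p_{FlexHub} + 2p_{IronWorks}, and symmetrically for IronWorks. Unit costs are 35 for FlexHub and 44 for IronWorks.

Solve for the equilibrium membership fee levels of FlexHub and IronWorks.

74.2, 77.8

FlexHub's profit: π = (p_{FlexHub} − 35)(298 − 4p_{FlexHub} + 2p_{IronWorks}).
∂π/∂p_{FlexHub} = 438 − 8p_{FlexHub} + 2p_{IronWorks} = 0 ⇒ p_{FlexHub} = 54.75 + 0.25p_{IronWorks}.
Similarly p_{IronWorks} = 59.25 + 0.25p_{FlexHub}.
Solving the two reaction functions simultaneously: (1 − (0.25)(0.25))p_{FlexHub} = 54.75 + 0.25·59.25, so 0.9375p_{FlexHub} = 69.5625 and p_{FlexHub} = 74.2.
Then p_{IronWorks} = 59.25 + 0.25·74.2 = 77.8.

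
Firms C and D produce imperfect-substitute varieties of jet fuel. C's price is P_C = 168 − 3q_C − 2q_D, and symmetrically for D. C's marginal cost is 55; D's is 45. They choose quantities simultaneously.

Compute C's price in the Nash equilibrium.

95.5

Firm C's profit: π = q_C(168 − 3q_C − 2q_D) − 55q_C.
∂π/∂q_C = 113 − 6q_C − 2q_D = 0 ⇒ q_C = 113/6 − (1/3)q_D.
Similarly q_D = 20.5 − (1/3)q_C.
Solving the two reaction functions simultaneously: (1 − (−1/3)(−1/3))q_C = 113/6 − (1/3)·20.5, so (8/9)q_C = 12 and q_C = 13.5.
Then q_D = 20.5 − (1/3)·13.5 = 16.
P_C = 168 − 3·13.5 − 2·16 = 95.5.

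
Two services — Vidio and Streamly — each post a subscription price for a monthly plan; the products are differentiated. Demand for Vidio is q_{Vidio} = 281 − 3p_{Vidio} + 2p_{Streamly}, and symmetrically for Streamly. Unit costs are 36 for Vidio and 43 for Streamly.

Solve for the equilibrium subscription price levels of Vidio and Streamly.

Vidio's profit: π = (p_{Vidio} − 36)(281 − 3p_{Vidio} + 2p_{Streamly}).
∂π/∂p_{Vidio} = 389 − 6p_{Vidio} + 2p_{Streamly} = 0 ⇒ p_{Vidio} = 389/6 + (1/3)p_{Streamly}.
Similarly p_{Streamly} = 205/3 + (1/3)p_{Vidio}.
Solving the two reaction functions simultaneously: (1 − (1/3)(1/3))p_{Vidio} = 389/6 + (1/3)·(205/3), so (8/9)p_{Vidio} = 1577/18 and p_{Vidio} = 98.5625.
Then p_{Streamly} = 205/3 + (1/3)·98.5625 = 101.1875.

98.5625, 101.1875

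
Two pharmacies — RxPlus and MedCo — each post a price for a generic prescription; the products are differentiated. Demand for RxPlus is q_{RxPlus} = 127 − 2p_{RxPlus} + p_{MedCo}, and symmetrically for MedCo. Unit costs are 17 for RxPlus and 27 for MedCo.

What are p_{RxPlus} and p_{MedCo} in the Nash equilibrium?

RxPlus's profit: π = (p_{RxPlus} − 17)(127 − 2p_{RxPlus} + p_{MedCo}).
∂π/∂p_{RxPlus} = 161 − 4p_{RxPlus} + p_{MedCo} = 0 ⇒ p_{RxPlus} = 40.25 + 0.25p_{MedCo}.
Similarly p_{MedCo} = 45.25 + 0.25p_{RxPlus}.
Solving the two reaction functions simultaneously: (1 − (0.25)(0.25))p_{RxPlus} = 40.25 + 0.25·45.25, so 0.9375p_{RxPlus} = 51.5625 and p_{RxPlus} = 55.
Then p_{MedCo} = 45.25 + 0.25·55 = 59.

55, 59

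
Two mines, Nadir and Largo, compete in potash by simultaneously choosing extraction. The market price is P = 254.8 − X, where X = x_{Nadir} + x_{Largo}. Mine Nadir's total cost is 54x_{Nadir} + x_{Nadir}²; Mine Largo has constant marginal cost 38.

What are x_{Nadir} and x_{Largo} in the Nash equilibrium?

26.4, 95.2

Mine Nadir's profit: π = x_{Nadir}(254.8 − (x_{Nadir} + x_{Largo})) − 54x_{Nadir} − x_{Nadir}².
∂π/∂x_{Nadir} = 200.8 − 4x_{Nadir} − x_{Largo} = 0, so x_{Nadir} = 50.2 − 0.25x_{Largo}.
For Largo: ∂π/∂x_{Largo} = 216.8 − 2x_{Largo} − x_{Nadir} = 0 ⇒ x_{Largo} = 108.4 − 0.5x_{Nadir}.
Substituting the second reaction function into the first: x_{Nadir} = 50.2 − 0.25(108.4 − 0.5x_{Nadir}), which gives 0.875x_{Nadir} = 23.1 ⇒ x_{Nadir} = 26.4.
Then x_{Largo} = 108.4 − 0.5·26.4 = 95.2.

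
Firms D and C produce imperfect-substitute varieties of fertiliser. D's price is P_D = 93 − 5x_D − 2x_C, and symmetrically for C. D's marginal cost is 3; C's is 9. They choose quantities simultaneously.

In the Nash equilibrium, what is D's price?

Firm D's profit: π = x_D(93 − 5x_D − 2x_C) − 3x_D.
∂π/∂x_D = 90 − 10x_D − 2x_C = 0 ⇒ x_D = 9 − 0.2x_C.
Similarly x_C = 8.4 − 0.2x_D.
Plugging x_C into D's best response: x_D = 9 − 0.2(8.4 − 0.2x_D) ⇒ 0.96x_D = 7.32, so x_D = 7.625.
Then x_C = 8.4 − 0.2·7.625 = 6.875.
P_D = 93 − 5·7.625 − 2·6.875 = 41.125.

41.125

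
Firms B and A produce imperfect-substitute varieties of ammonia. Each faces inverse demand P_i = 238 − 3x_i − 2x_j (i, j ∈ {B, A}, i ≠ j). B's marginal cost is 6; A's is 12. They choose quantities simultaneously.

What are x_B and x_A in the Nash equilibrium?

Firm B's profit: π = x_B(238 − 3x_B − 2x_A) − 6x_B.
∂π/∂x_B = 232 − 6x_B − 2x_A = 0 ⇒ x_B = 116/3 − (1/3)x_A.
Similarly x_A = 113/3 − (1/3)x_B.
Substituting the second reaction function into the first: x_B = 116/3 − (1/3)(113/3 − (1/3)x_B), which gives (8/9)x_B = 235/9 ⇒ x_B = 29.375.
Then x_A = 113/3 − (1/3)·29.375 = 27.875.

29.375, 27.875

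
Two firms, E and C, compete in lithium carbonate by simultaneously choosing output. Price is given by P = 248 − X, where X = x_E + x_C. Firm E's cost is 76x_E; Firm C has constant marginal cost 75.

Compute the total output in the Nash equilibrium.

115

Firm E's profit: π = x_E(248 − (x_E + x_C)) − 76x_E.
∂π/∂x_E = 172 − 2x_E − x_C = 0, so x_E = 86 − 0.5x_C.
By the same steps for C: x_C = 86.5 − 0.5x_E.
Plugging x_C into E's best response: x_E = 86 − 0.5(86.5 − 0.5x_E) ⇒ 0.75x_E = 42.75, so x_E = 57.
Then x_C = 86.5 − 0.5·57 = 58.
Total output: 57 + 58 = 115.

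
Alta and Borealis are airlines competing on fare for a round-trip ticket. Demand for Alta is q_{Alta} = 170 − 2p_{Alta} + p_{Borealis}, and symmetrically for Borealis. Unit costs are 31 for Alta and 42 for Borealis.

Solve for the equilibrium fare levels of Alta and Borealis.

Alta's profit: π = (p_{Alta} − 31)(170 − 2p_{Alta} + p_{Borealis}).
∂π/∂p_{Alta} = 232 − 4p_{Alta} + p_{Borealis} = 0 ⇒ p_{Alta} = 58 + 0.25p_{Borealis}.
Similarly p_{Borealis} = 63.5 + 0.25p_{Alta}.
Solving the two reaction functions simultaneously: (1 − (0.25)(0.25))p_{Alta} = 58 + 0.25·63.5, so 0.9375p_{Alta} = 73.875 and p_{Alta} = 78.8.
Then p_{Borealis} = 63.5 + 0.25·78.8 = 83.2.

78.8, 83.2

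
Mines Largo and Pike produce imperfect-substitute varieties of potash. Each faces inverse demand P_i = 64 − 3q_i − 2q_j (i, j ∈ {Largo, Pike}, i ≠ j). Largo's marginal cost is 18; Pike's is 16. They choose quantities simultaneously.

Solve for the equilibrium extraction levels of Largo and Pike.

5.625, 6.125

Mine Largo's profit: π = q_{Largo}(64 − 3q_{Largo} − 2q_{Pike}) − 18q_{Largo}.
∂π/∂q_{Largo} = 46 − 6q_{Largo} − 2q_{Pike} = 0 ⇒ q_{Largo} = 23/3 − (1/3)q_{Pike}.
Similarly q_{Pike} = 8 − (1/3)q_{Largo}.
Substituting the second reaction function into the first: q_{Largo} = 23/3 − (1/3)(8 − (1/3)q_{Largo}), which gives (8/9)q_{Largo} = 5 ⇒ q_{Largo} = 5.625.
Then q_{Pike} = 8 − (1/3)·5.625 = 6.125.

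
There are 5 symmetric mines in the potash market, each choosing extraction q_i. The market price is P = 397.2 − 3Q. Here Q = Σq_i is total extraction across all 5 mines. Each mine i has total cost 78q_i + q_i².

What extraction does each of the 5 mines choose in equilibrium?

15.96

A representative mine's profit is π_i = q_i(397.2 − 3Q) − 78q_i − q_i², with Q = q_i + Σ_{j≠i} q_j.
First-order condition: 319.2 − 8q_i − 3Σ_{j≠i} q_j = 0.
In a symmetric equilibrium every mine chooses the same q, so Σ_{j≠i} q_j = 4q. The condition becomes 319.2 − 20q = 0, giving q = 319.2/20 = 15.96.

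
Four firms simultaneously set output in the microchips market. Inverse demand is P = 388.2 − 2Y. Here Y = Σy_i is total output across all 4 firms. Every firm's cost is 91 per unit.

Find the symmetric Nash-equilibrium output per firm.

A representative firm's profit is π_i = y_i(388.2 − 2Y) − 91y_i, with Y = y_i + Σ_{j≠i} y_j.
First-order condition: 297.2 − 4y_i − 2Σ_{j≠i} y_j = 0.
In a symmetric equilibrium every firm chooses the same y, so Σ_{j≠i} y_j = 3y. The condition becomes 297.2 − 10y = 0, giving y = 297.2/10 = 29.72.

29.72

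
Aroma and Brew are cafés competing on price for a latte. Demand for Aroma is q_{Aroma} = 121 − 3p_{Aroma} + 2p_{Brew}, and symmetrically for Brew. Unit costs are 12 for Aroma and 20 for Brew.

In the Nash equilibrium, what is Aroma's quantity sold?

86.25

Aroma's profit: π = (p_{Aroma} − 12)(121 − 3p_{Aroma} + 2p_{Brew}).
∂π/∂p_{Aroma} = 157 − 6p_{Aroma} + 2p_{Brew} = 0 ⇒ p_{Aroma} = 157/6 + (1/3)p_{Brew}.
Similarly p_{Brew} = 181/6 + (1/3)p_{Aroma}.
Substituting the second reaction function into the first: p_{Aroma} = 157/6 + (1/3)(181/6 + (1/3)p_{Aroma}), which gives (8/9)p_{Aroma} = 326/9 ⇒ p_{Aroma} = 40.75.
Then p_{Brew} = 181/6 + (1/3)·40.75 = 43.75.
q_{Aroma} = 121 − 3·40.75 + 2·43.75 = 86.25.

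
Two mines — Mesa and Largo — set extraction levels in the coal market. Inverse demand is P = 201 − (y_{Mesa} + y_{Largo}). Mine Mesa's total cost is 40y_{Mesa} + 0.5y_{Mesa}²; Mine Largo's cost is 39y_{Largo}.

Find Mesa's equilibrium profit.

Mine Mesa's profit: π = y_{Mesa}(201 − (y_{Mesa} + y_{Largo})) − 40y_{Mesa} − 0.5y_{Mesa}².
∂π/∂y_{Mesa} = 161 − 3y_{Mesa} − y_{Largo} = 0, so y_{Mesa} = 161/3 − (1/3)y_{Largo}.
For Largo: ∂π/∂y_{Largo} = 162 − 2y_{Largo} − y_{Mesa} = 0 ⇒ y_{Largo} = 81 − 0.5y_{Mesa}.
Solving the two reaction functions simultaneously: (1 − (−1/3)(−0.5))y_{Mesa} = 161/3 − (1/3)·81, so (5/6)y_{Mesa} = 80/3 and y_{Mesa} = 32.
Then y_{Largo} = 81 − 0.5·32 = 65.
Price P = 201 − 97 = 104.
Mesa's profit: (104 − 40)·32 − 0.5(32)² = 1536.

1536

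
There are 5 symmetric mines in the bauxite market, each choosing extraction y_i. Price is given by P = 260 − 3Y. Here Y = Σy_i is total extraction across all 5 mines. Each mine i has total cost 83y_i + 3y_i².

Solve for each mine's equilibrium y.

A representative mine's profit is π_i = y_i(260 − 3Y) − 83y_i − 3y_i², with Y = y_i + Σ_{j≠i} y_j.
First-order condition: 177 − 12y_i − 3Σ_{j≠i} y_j = 0.
With identical mines, set every y_j = y: then 177 − 12y − 12y = 0, i.e. y = 177/24 = 7.375.

7.375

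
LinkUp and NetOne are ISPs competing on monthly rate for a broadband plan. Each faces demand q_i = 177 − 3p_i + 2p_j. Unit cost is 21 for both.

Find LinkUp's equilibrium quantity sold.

LinkUp's profit: π = (p_{LinkUp} − 21)(177 − 3p_{LinkUp} + 2p_{NetOne}).
∂π/∂p_{LinkUp} = 240 − 6p_{LinkUp} + 2p_{NetOne} = 0 ⇒ p_{LinkUp} = 40 + (1/3)p_{NetOne}.
The game is symmetric, so in equilibrium p_{NetOne} = p_{LinkUp}: the reaction function gives (2/3)p_{LinkUp} = 40, hence p_{LinkUp} = 60.
q_{LinkUp} = 177 − 3·60 + 2·60 = 117.

117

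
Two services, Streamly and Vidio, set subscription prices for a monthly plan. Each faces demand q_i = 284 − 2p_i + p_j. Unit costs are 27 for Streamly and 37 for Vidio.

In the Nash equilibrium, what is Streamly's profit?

Streamly's profit: π = (p_{Streamly} − 27)(284 − 2p_{Streamly} + p_{Vidio}).
∂π/∂p_{Streamly} = 338 − 4p_{Streamly} + p_{Vidio} = 0 ⇒ p_{Streamly} = 84.5 + 0.25p_{Vidio}.
Similarly p_{Vidio} = 89.5 + 0.25p_{Streamly}.
Substituting the second reaction function into the first: p_{Streamly} = 84.5 + 0.25(89.5 + 0.25p_{Streamly}), which gives 0.9375p_{Streamly} = 106.875 ⇒ p_{Streamly} = 114.
Then p_{Vidio} = 89.5 + 0.25·114 = 118.
q_{Streamly} = 284 − 2·114 + 118 = 174.
Profit = (114 − 27)·174 = 15138.

15138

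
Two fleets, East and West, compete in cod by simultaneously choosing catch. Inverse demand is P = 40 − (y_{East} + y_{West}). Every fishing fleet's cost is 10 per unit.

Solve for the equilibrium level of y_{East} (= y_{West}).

Fishing fleet East's profit: π = y_{East}(40 − (y_{East} + y_{West})) − 10y_{East}.
∂π/∂y_{East} = 30 − 2y_{East} − y_{West} = 0, so y_{East} = 15 − 0.5y_{West}.
The game is symmetric, so in equilibrium y_{West} = y_{East}: the reaction function gives 1.5y_{East} = 15, hence y_{East} = 10.

10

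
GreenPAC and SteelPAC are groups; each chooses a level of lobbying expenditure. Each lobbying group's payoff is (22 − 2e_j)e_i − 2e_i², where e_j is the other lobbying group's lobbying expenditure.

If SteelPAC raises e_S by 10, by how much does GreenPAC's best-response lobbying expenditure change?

GreenPAC's payoff is (22 − 2e_S)e_G − 2e_G².
∂π/∂e_G = 22 − 2e_S − 4e_G = 0, so e_G = 5.5 − 0.5e_S.
The reaction-function slope is −0.5, so a 10-unit rise in e_S moves e_G by −0.5 × 10 = −5. GreenPAC's best response falls — the actions are strategic substitutes.

-5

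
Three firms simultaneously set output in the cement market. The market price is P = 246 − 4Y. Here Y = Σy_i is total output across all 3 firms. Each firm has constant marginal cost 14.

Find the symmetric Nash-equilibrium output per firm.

14.5

A representative firm's profit is π_i = y_i(246 − 4Y) − 14y_i, with Y = y_i + Σ_{j≠i} y_j.
First-order condition: 232 − 8y_i − 4Σ_{j≠i} y_j = 0.
Imposing symmetry (y_j = y for all j) turns Σ_{j≠i} y_j into 2y, so 232 = 16y and y = 14.5.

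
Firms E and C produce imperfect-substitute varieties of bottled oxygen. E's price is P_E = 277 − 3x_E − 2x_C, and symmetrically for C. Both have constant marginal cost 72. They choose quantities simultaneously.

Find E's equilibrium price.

Firm E's profit: π = x_E(277 − 3x_E − 2x_C) − 72x_E.
∂π/∂x_E = 205 − 6x_E − 2x_C = 0 ⇒ x_E = 205/6 − (1/3)x_C.
Setting x_E = x_C in the reaction function: x_E = 205/6 − (1/3)x_E, so x_E = (205/6) / (4/3) = 25.625.
P_E = 277 − 3·25.625 − 2·25.625 = 148.875.

148.875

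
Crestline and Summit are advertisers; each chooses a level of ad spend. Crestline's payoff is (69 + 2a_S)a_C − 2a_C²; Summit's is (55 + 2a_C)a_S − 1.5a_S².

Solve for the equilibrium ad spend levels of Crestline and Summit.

39.625, 44.75

Expanding Crestline's payoff: 69a_C + 2a_Sa_C − 2a_C².
∂π/∂a_C = 69 + 2a_S − 4a_C = 0, so a_C = 17.25 + 0.5a_S.
Likewise for Summit: a_S = 55/3 + (2/3)a_C.
Plugging a_S into Crestline's best response: a_C = 17.25 + 0.5(55/3 + (2/3)a_C) ⇒ (2/3)a_C = 317/12, so a_C = 39.625.
Then a_S = 55/3 + (2/3)·39.625 = 44.75.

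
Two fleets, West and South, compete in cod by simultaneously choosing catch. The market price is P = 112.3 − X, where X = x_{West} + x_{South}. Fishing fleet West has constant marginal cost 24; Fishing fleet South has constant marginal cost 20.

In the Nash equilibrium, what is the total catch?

60.2

Fishing fleet West's profit: π = x_{West}(112.3 − (x_{West} + x_{South})) − 24x_{West}.
∂π/∂x_{West} = 88.3 − 2x_{West} − x_{South} = 0, so x_{West} = 44.15 − 0.5x_{South}.
By the same steps for South: x_{South} = 46.15 − 0.5x_{West}.
Plugging x_{South} into West's best response: x_{West} = 44.15 − 0.5(46.15 − 0.5x_{West}) ⇒ 0.75x_{West} = 21.075, so x_{West} = 28.1.
Then x_{South} = 46.15 − 0.5·28.1 = 32.1.
Total catch: 28.1 + 32.1 = 60.2.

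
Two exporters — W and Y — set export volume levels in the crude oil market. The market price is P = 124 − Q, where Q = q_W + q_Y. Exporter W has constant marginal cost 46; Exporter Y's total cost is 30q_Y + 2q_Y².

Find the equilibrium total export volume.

44

Exporter W's profit: π = q_W(124 − (q_W + q_Y)) − 46q_W.
∂π/∂q_W = 78 − 2q_W − q_Y = 0, so q_W = 39 − 0.5q_Y.
For Y: ∂π/∂q_Y = 94 − 6q_Y − q_W = 0 ⇒ q_Y = 47/3 − (1/6)q_W.
Substituting the second reaction function into the first: q_W = 39 − 0.5(47/3 − (1/6)q_W), which gives (11/12)q_W = 187/6 ⇒ q_W = 34.
Then q_Y = 47/3 − (1/6)·34 = 10.
Total export volume: 34 + 10 = 44.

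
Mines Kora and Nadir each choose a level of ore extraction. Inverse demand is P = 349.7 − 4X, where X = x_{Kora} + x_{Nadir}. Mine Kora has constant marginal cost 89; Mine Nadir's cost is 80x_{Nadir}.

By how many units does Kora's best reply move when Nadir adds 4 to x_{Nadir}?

-2

Mine Kora's profit: π = x_{Kora}(349.7 − 4(x_{Kora} + x_{Nadir})) − 89x_{Kora}.
∂π/∂x_{Kora} = 260.7 − 8x_{Kora} − 4x_{Nadir} = 0, so x_{Kora} = 32.5875 − 0.5x_{Nadir}.
The reaction-function slope is −0.5, so a 4-unit rise in x_{Nadir} moves x_{Kora} by −0.5 × 4 = −2. Kora's best response falls — the actions are strategic substitutes.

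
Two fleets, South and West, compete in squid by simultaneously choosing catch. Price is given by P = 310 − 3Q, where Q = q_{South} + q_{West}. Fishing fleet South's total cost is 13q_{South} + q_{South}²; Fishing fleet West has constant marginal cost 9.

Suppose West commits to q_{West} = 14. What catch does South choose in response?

31.875

Fishing fleet South's profit: π = q_{South}(310 − 3(q_{South} + q_{West})) − 13q_{South} − q_{South}².
∂π/∂q_{South} = 297 − 8q_{South} − 3q_{West} = 0, so q_{South} = 37.125 − 0.375q_{West}.
At q_{West} = 14: q_{South} = 37.125 − 0.375·14 = 31.875.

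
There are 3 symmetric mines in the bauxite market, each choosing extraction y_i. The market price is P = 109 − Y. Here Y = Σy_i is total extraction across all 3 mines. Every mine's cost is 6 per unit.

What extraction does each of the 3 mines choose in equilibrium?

25.75

A representative mine's profit is π_i = y_i(109 − Y) − 6y_i, with Y = y_i + Σ_{j≠i} y_j.
First-order condition: 103 − 2y_i − Σ_{j≠i} y_j = 0.
Imposing symmetry (y_j = y for all j) turns Σ_{j≠i} y_j into 2y, so 103 = 4y and y = 25.75.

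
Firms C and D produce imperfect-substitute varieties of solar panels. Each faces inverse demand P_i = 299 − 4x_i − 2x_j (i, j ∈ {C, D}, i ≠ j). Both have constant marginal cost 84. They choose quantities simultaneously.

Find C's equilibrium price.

170

Firm C's profit: π = x_C(299 − 4x_C − 2x_D) − 84x_C.
∂π/∂x_C = 215 − 8x_C − 2x_D = 0 ⇒ x_C = 26.875 − 0.25x_D.
Setting x_C = x_D in the reaction function: x_C = 26.875 − 0.25x_C, so x_C = 26.875 / 1.25 = 21.5.
P_C = 299 − 4·21.5 − 2·21.5 = 170.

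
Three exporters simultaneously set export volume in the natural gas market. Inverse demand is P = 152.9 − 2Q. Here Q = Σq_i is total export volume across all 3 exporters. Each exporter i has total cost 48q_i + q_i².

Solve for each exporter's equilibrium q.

A representative exporter's profit is π_i = q_i(152.9 − 2Q) − 48q_i − q_i², with Q = q_i + Σ_{j≠i} q_j.
First-order condition: 104.9 − 6q_i − 2Σ_{j≠i} q_j = 0.
With identical exporters, set every q_j = q: then 104.9 − 6q − 4q = 0, i.e. q = 104.9/10 = 10.49.

10.49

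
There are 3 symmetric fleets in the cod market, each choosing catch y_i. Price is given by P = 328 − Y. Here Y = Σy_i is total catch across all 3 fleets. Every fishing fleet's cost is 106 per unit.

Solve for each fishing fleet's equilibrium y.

55.5

A representative fishing fleet's profit is π_i = y_i(328 − Y) − 106y_i, with Y = y_i + Σ_{j≠i} y_j.
First-order condition: 222 − 2y_i − Σ_{j≠i} y_j = 0.
With identical fishing fleets, set every y_j = y: then 222 − 2y − 2y = 0, i.e. y = 222/4 = 55.5.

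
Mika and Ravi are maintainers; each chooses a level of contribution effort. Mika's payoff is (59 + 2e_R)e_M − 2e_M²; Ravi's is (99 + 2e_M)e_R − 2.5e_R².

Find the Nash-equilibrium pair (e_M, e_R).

Expanding Mika's payoff: 59e_M + 2e_Re_M − 2e_M².
∂π/∂e_M = 59 + 2e_R − 4e_M = 0, so e_M = 14.75 + 0.5e_R.
Likewise for Ravi: e_R = 19.8 + 0.4e_M.
Substituting the second reaction function into the first: e_M = 14.75 + 0.5(19.8 + 0.4e_M), which gives 0.8e_M = 24.65 ⇒ e_M = 30.8125.
Then e_R = 19.8 + 0.4·30.8125 = 32.125.

30.8125, 32.125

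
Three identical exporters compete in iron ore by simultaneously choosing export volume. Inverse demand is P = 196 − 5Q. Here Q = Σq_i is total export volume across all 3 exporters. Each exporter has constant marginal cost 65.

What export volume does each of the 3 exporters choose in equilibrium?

A representative exporter's profit is π_i = q_i(196 − 5Q) − 65q_i, with Q = q_i + Σ_{j≠i} q_j.
First-order condition: 131 − 10q_i − 5Σ_{j≠i} q_j = 0.
In a symmetric equilibrium every exporter chooses the same q, so Σ_{j≠i} q_j = 2q. The condition becomes 131 − 20q = 0, giving q = 131/20 = 6.55.

6.55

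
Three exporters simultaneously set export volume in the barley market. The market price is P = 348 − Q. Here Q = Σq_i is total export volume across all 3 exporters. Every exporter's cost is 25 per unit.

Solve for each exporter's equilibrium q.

A representative exporter's profit is π_i = q_i(348 − Q) − 25q_i, with Q = q_i + Σ_{j≠i} q_j.
First-order condition: 323 − 2q_i − Σ_{j≠i} q_j = 0.
Imposing symmetry (q_j = q for all j) turns Σ_{j≠i} q_j into 2q, so 323 = 4q and q = 80.75.

80.75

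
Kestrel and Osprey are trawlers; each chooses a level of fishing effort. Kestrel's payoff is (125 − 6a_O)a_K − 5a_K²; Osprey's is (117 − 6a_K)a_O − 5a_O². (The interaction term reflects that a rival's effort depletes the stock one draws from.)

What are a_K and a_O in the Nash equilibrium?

8.5625, 6.5625

Expanding Kestrel's payoff: 125a_K − 6a_Oa_K − 5a_K².
∂π/∂a_K = 125 − 6a_O − 10a_K = 0, so a_K = 12.5 − 0.6a_O.
Likewise for Osprey: a_O = 11.7 − 0.6a_K.
Solving the two reaction functions simultaneously: (1 − (−0.6)(−0.6))a_K = 12.5 − 0.6·11.7, so 0.64a_K = 5.48 and a_K = 8.5625.
Then a_O = 11.7 − 0.6·8.5625 = 6.5625.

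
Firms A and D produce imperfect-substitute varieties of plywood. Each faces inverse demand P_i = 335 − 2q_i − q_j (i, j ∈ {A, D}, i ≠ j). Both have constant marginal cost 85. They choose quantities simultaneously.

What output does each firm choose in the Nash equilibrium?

Firm A's profit: π = q_A(335 − 2q_A − q_D) − 85q_A.
∂π/∂q_A = 250 − 4q_A − q_D = 0 ⇒ q_A = 62.5 − 0.25q_D.
Setting q_A = q_D in the reaction function: q_A = 62.5 − 0.25q_A, so q_A = 62.5 / 1.25 = 50.

50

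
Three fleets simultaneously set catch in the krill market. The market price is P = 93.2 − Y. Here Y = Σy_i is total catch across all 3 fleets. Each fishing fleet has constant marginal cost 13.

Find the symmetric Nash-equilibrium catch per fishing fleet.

A representative fishing fleet's profit is π_i = y_i(93.2 − Y) − 13y_i, with Y = y_i + Σ_{j≠i} y_j.
First-order condition: 80.2 − 2y_i − Σ_{j≠i} y_j = 0.
With identical fishing fleets, set every y_j = y: then 80.2 − 2y − 2y = 0, i.e. y = 80.2/4 = 20.05.

20.05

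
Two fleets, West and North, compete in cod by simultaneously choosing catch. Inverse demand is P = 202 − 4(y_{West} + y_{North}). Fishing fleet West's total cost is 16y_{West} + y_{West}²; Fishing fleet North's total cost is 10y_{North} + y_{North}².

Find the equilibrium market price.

Fishing fleet West's profit: π = y_{West}(202 − 4(y_{West} + y_{North})) − 16y_{West} − y_{West}².
∂π/∂y_{West} = 186 − 10y_{West} − 4y_{North} = 0, so y_{West} = 18.6 − 0.4y_{North}.
By the same steps for North: y_{North} = 19.2 − 0.4y_{West}.
Solving the two reaction functions simultaneously: (1 − (−0.4)(−0.4))y_{West} = 18.6 − 0.4·19.2, so 0.84y_{West} = 10.92 and y_{West} = 13.
Then y_{North} = 19.2 − 0.4·13 = 14.
Equilibrium price: P = 202 − 4·27 = 94.

94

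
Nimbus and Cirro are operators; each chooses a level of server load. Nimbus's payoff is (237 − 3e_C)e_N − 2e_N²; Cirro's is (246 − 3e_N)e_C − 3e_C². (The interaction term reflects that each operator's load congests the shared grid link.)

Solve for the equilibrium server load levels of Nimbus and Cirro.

Expanding Nimbus's payoff: 237e_N − 3e_Ce_N − 2e_N².
∂π/∂e_N = 237 − 3e_C − 4e_N = 0, so e_N = 59.25 − 0.75e_C.
Likewise for Cirro: e_C = 41 − 0.5e_N.
Plugging e_C into Nimbus's best response: e_N = 59.25 − 0.75(41 − 0.5e_N) ⇒ 0.625e_N = 28.5, so e_N = 45.6.
Then e_C = 41 − 0.5·45.6 = 18.2.

45.6, 18.2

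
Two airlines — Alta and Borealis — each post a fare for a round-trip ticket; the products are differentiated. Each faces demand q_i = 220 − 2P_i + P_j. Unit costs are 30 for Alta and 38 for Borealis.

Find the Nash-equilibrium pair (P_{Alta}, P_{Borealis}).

94.4, 97.6

Alta's profit: π = (P_{Alta} − 30)(220 − 2P_{Alta} + P_{Borealis}).
∂π/∂P_{Alta} = 280 − 4P_{Alta} + P_{Borealis} = 0 ⇒ P_{Alta} = 70 + 0.25P_{Borealis}.
Similarly P_{Borealis} = 74 + 0.25P_{Alta}.
Solving the two reaction functions simultaneously: (1 − (0.25)(0.25))P_{Alta} = 70 + 0.25·74, so 0.9375P_{Alta} = 88.5 and P_{Alta} = 94.4.
Then P_{Borealis} = 74 + 0.25·94.4 = 97.6.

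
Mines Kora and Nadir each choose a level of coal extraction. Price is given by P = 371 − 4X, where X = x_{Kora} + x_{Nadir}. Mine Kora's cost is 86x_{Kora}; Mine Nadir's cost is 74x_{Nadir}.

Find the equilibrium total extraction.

Mine Kora's profit: π = x_{Kora}(371 − 4(x_{Kora} + x_{Nadir})) − 86x_{Kora}.
∂π/∂x_{Kora} = 285 − 8x_{Kora} − 4x_{Nadir} = 0, so x_{Kora} = 35.625 − 0.5x_{Nadir}.
By the same steps for Nadir: x_{Nadir} = 37.125 − 0.5x_{Kora}.
Solving the two reaction functions simultaneously: (1 − (−0.5)(−0.5))x_{Kora} = 35.625 − 0.5·37.125, so 0.75x_{Kora} = 17.0625 and x_{Kora} = 22.75.
Then x_{Nadir} = 37.125 − 0.5·22.75 = 25.75.
Total extraction: 22.75 + 25.75 = 48.5.

48.5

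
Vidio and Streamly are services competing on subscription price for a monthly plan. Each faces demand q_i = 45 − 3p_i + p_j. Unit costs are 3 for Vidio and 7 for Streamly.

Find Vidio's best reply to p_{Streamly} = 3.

9.5

Vidio's profit: π = (p_{Vidio} − 3)(45 − 3p_{Vidio} + p_{Streamly}).
∂π/∂p_{Vidio} = 54 − 6p_{Vidio} + p_{Streamly} = 0 ⇒ p_{Vidio} = 9 + (1/6)p_{Streamly}.
At p_{Streamly} = 3: p_{Vidio} = 9 + (1/6)·3 = 9.5.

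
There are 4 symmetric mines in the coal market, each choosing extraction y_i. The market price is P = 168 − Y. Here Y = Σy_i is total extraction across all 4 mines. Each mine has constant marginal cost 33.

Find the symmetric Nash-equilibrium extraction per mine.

27

A representative mine's profit is π_i = y_i(168 − Y) − 33y_i, with Y = y_i + Σ_{j≠i} y_j.
First-order condition: 135 − 2y_i − Σ_{j≠i} y_j = 0.
With identical mines, set every y_j = y: then 135 − 2y − 3y = 0, i.e. y = 135/5 = 27.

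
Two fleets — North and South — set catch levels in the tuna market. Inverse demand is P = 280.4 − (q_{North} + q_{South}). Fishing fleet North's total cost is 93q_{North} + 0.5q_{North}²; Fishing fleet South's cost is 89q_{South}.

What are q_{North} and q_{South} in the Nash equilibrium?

36.68, 77.36

Fishing fleet North's profit: π = q_{North}(280.4 − (q_{North} + q_{South})) − 93q_{North} − 0.5q_{North}².
∂π/∂q_{North} = 187.4 − 3q_{North} − q_{South} = 0, so q_{North} = 937/15 − (1/3)q_{South}.
For South: ∂π/∂q_{South} = 191.4 − 2q_{South} − q_{North} = 0 ⇒ q_{South} = 95.7 − 0.5q_{North}.
Substituting the second reaction function into the first: q_{North} = 937/15 − (1/3)(95.7 − 0.5q_{North}), which gives (5/6)q_{North} = 917/30 ⇒ q_{North} = 36.68.
Then q_{South} = 95.7 − 0.5·36.68 = 77.36.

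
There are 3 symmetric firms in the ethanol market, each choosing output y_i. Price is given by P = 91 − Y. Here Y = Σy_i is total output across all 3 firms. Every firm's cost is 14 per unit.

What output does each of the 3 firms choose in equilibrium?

19.25

A representative firm's profit is π_i = y_i(91 − Y) − 14y_i, with Y = y_i + Σ_{j≠i} y_j.
First-order condition: 77 − 2y_i − Σ_{j≠i} y_j = 0.
Imposing symmetry (y_j = y for all j) turns Σ_{j≠i} y_j into 2y, so 77 = 4y and y = 19.25.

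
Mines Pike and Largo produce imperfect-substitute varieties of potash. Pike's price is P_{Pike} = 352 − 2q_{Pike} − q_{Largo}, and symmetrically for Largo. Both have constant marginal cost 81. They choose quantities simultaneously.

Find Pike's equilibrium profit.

Mine Pike's profit: π = q_{Pike}(352 − 2q_{Pike} − q_{Largo}) − 81q_{Pike}.
∂π/∂q_{Pike} = 271 − 4q_{Pike} − q_{Largo} = 0 ⇒ q_{Pike} = 67.75 − 0.25q_{Largo}.
The game is symmetric, so in equilibrium q_{Largo} = q_{Pike}: the reaction function gives 1.25q_{Pike} = 67.75, hence q_{Pike} = 54.2.
P_{Pike} = 352 − 2·54.2 − 54.2 = 189.4.
Profit = (189.4 − 81)·54.2 = 5875.28.

5875.28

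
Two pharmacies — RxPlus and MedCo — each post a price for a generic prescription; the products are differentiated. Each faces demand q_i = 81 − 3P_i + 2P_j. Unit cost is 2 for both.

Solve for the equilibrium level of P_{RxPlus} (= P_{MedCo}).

RxPlus's profit: π = (P_{RxPlus} − 2)(81 − 3P_{RxPlus} + 2P_{MedCo}).
∂π/∂P_{RxPlus} = 87 − 6P_{RxPlus} + 2P_{MedCo} = 0 ⇒ P_{RxPlus} = 14.5 + (1/3)P_{MedCo}.
By symmetry P_{MedCo} = P_{RxPlus}; substituting into the reaction function, (2/3)P_{RxPlus} = 14.5 and P_{RxPlus} = 21.75.

21.75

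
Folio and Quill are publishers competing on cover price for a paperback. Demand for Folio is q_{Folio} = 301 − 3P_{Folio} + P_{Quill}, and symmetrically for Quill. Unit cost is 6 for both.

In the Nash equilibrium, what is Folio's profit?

Folio's profit: π = (P_{Folio} − 6)(301 − 3P_{Folio} + P_{Quill}).
∂π/∂P_{Folio} = 319 − 6P_{Folio} + P_{Quill} = 0 ⇒ P_{Folio} = 319/6 + (1/6)P_{Quill}.
Setting P_{Folio} = P_{Quill} in the reaction function: P_{Folio} = 319/6 + (1/6)P_{Folio}, so P_{Folio} = (319/6) / (5/6) = 63.8.
q_{Folio} = 301 − 3·63.8 + 63.8 = 173.4.
Profit = (63.8 − 6)·173.4 = 10022.52.

10022.52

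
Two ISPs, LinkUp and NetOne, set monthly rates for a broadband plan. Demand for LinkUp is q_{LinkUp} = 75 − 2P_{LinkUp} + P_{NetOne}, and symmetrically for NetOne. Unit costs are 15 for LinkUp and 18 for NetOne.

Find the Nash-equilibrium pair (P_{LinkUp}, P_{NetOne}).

35.4, 36.6

LinkUp's profit: π = (P_{LinkUp} − 15)(75 − 2P_{LinkUp} + P_{NetOne}).
∂π/∂P_{LinkUp} = 105 − 4P_{LinkUp} + P_{NetOne} = 0 ⇒ P_{LinkUp} = 26.25 + 0.25P_{NetOne}.
Similarly P_{NetOne} = 27.75 + 0.25P_{LinkUp}.
Solving the two reaction functions simultaneously: (1 − (0.25)(0.25))P_{LinkUp} = 26.25 + 0.25·27.75, so 0.9375P_{LinkUp} = 33.1875 and P_{LinkUp} = 35.4.
Then P_{NetOne} = 27.75 + 0.25·35.4 = 36.6.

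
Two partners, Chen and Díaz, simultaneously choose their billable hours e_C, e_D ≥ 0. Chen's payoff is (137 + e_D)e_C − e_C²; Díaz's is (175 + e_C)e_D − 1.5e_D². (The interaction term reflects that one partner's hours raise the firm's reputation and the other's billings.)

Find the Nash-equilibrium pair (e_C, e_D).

Expanding Chen's payoff: 137e_C + e_De_C − e_C².
∂π/∂e_C = 137 + e_D − 2e_C = 0, so e_C = 68.5 + 0.5e_D.
Likewise for Díaz: e_D = 175/3 + (1/3)e_C.
Solving the two reaction functions simultaneously: (1 − (0.5)(1/3))e_C = 68.5 + 0.5·(175/3), so (5/6)e_C = 293/3 and e_C = 117.2.
Then e_D = 175/3 + (1/3)·117.2 = 97.4.

117.2, 97.4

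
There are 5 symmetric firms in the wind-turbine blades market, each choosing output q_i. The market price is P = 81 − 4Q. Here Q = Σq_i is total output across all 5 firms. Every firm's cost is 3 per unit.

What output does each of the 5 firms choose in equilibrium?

3.25

A representative firm's profit is π_i = q_i(81 − 4Q) − 3q_i, with Q = q_i + Σ_{j≠i} q_j.
First-order condition: 78 − 8q_i − 4Σ_{j≠i} q_j = 0.
In a symmetric equilibrium every firm chooses the same q, so Σ_{j≠i} q_j = 4q. The condition becomes 78 − 24q = 0, giving q = 78/24 = 3.25.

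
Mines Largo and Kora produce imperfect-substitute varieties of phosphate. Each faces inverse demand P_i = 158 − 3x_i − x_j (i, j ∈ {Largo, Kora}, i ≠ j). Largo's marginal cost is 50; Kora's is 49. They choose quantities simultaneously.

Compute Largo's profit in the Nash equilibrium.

Mine Largo's profit: π = x_{Largo}(158 − 3x_{Largo} − x_{Kora}) − 50x_{Largo}.
∂π/∂x_{Largo} = 108 − 6x_{Largo} − x_{Kora} = 0 ⇒ x_{Largo} = 18 − (1/6)x_{Kora}.
Similarly x_{Kora} = 109/6 − (1/6)x_{Largo}.
Solving the two reaction functions simultaneously: (1 − (−1/6)(−1/6))x_{Largo} = 18 − (1/6)·(109/6), so (35/36)x_{Largo} = 539/36 and x_{Largo} = 15.4.
Then x_{Kora} = 109/6 − (1/6)·15.4 = 15.6.
P_{Largo} = 158 − 3·15.4 − 15.6 = 96.2.
Profit = (96.2 − 50)·15.4 = 711.48.

711.48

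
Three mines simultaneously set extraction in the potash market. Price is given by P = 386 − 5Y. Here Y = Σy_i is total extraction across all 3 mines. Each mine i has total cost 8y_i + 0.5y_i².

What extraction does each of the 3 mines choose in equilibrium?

18

A representative mine's profit is π_i = y_i(386 − 5Y) − 8y_i − 0.5y_i², with Y = y_i + Σ_{j≠i} y_j.
First-order condition: 378 − 11y_i − 5Σ_{j≠i} y_j = 0.
In a symmetric equilibrium every mine chooses the same y, so Σ_{j≠i} y_j = 2y. The condition becomes 378 − 21y = 0, giving y = 378/21 = 18.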